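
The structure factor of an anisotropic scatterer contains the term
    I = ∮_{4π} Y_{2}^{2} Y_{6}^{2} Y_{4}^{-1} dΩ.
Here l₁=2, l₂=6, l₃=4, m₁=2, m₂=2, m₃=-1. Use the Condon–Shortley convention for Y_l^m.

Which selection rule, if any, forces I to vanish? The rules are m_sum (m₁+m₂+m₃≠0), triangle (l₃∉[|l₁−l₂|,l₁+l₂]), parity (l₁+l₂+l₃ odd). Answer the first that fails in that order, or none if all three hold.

m_sum

Σmᵢ = 3  ✗
l₃∈[|l₁−l₂|,l₁+l₂]=[4,8], have l₃=4
Σlᵢ = 12 ⇒ even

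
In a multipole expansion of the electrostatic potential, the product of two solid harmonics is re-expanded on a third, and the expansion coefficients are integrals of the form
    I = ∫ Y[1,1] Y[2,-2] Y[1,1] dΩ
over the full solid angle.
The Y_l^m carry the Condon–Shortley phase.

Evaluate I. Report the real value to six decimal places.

0.309019

Rules hold: Σm=0, L=4 even, 1≤1≤3.
N = 3·5·3 = 45
Δ = 2!·0!·2!/5! = 1/30
Racah Σ t=1..1: t=1:−1/1 = -1/1
⇒ 3j(1 2 1; 0 0 0)² = 2/15, sgn +1
Racah Σ t=0..0: t=0:+1/4 = 1/4
⇒ 3j(1 2 1; 1 -2 1)² = 1/5, sgn +1
4πI² = N·(3j₀)²·(3jₘ)² = 6/5
I = +1·√(1.2/4π) = 0.30901936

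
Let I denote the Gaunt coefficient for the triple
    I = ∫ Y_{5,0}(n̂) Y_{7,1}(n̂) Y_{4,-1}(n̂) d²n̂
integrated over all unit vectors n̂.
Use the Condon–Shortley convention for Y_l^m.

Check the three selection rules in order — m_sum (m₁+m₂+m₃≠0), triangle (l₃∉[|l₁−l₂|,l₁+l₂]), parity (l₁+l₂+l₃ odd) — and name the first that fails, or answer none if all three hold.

m₁+m₂+m₃ = 0 + 1 − 1 = 0  ✓
triangle: |5−7|=2 ≤ l₃=4 ≤ 5+7=12  ✓
parity: l₁+l₂+l₃ = 16 is even  ✓

none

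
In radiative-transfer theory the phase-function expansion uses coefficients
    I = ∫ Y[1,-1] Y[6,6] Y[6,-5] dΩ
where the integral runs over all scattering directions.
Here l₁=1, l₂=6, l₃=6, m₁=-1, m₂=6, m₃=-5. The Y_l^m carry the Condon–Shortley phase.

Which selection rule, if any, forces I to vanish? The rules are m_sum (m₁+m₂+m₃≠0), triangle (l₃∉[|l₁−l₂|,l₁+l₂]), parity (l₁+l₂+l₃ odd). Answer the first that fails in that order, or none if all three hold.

parity

azimuthal sum: -1 + 6 − 5 = 0  ✓
5 ≤ 6 ≤ 7 (triangle on l)  ✓
L = 1 + 6 + 6 = 13 (odd)  ✗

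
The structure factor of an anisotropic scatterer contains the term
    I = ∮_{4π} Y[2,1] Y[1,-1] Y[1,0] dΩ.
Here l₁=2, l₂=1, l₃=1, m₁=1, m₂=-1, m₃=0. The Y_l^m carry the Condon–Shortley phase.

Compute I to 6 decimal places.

Rules hold: Σm=0, L=4 even, 1≤1≤3.
N = 5·3·3 = 45
Δ = 2!·2!·0!/5! = 1/30
Racah Σ t=1..1: t=1:−1/1 = -1/1
⇒ 3j(2 1 1; 0 0 0)² = 2/15, sgn +1
Racah Σ t=0..0: t=0:+1/2 = 1/2
⇒ 3j(2 1 1; 1 -1 0)² = 1/10, sgn -1
4πI² = N·(3j₀)²·(3jₘ)² = 3/5
I = -1·√(0.6/4π) = -0.21850969

-0.218510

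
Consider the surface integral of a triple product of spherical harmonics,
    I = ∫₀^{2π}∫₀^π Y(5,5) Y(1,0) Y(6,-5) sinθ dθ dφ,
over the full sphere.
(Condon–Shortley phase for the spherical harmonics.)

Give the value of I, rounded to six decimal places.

Checks pass: Σm=0; 12 even; l₃=6∈[4,6].
(2·5+1)(2·1+1)(2·6+1) = 429
Δ: 0! 10! 2! / 13! → 1/858
sum: t=0:+1/14400 = 1/14400
3j²(5 1 6; 0 0 0) = Δ·Π!·Σ² = 6/143  (sign +1)
sum: t=0:+1/3628800 = 1/3628800
3j²(5 1 6; 5 0 -5) = Δ·Π!·Σ² = 1/78  (sign -1)
combine: 4πI² = 429·6/143·1/78 = 3/13
take √, sign -1: I = -0.13551395

-0.135514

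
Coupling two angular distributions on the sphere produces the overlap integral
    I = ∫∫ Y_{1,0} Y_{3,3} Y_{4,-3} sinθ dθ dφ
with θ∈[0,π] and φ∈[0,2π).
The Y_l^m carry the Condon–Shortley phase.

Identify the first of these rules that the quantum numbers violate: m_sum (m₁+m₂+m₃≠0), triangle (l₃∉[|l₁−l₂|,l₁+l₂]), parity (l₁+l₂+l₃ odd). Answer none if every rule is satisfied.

none

m₁+m₂+m₃ = 0 + 3 − 3 = 0  ✓
triangle: |1−3|=2 ≤ l₃=4 ≤ 1+3=4  ✓
parity: l₁+l₂+l₃ = 8 is even  ✓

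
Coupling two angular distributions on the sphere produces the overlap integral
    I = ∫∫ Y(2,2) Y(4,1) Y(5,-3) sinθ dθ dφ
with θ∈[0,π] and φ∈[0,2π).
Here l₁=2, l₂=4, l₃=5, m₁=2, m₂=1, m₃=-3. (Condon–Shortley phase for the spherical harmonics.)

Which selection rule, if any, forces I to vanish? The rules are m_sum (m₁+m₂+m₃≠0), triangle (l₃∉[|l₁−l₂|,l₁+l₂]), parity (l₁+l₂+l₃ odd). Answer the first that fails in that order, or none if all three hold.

azimuthal sum: 2 + 1 − 3 = 0  ✓
2 ≤ 5 ≤ 6 (triangle on l)  ✓
L = 2 + 4 + 5 = 11 (odd)  ✗

parity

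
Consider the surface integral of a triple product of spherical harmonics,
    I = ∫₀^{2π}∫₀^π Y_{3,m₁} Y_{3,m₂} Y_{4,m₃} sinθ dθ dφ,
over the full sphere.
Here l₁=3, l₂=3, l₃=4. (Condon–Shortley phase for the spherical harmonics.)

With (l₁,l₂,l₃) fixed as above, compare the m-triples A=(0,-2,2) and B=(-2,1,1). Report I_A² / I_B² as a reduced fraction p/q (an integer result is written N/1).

Shared (l₁,l₂,l₃)=(3,3,4): N and (l;000)² cancel in I_A²/I_B².
A: Δ = 2!·4!·4!/11! = 1/34650; Racah Σ t=0..1: t=0:+1/72 t=1:−1/96 = 1/288; ⇒ 3j(3 3 4; 0 -2 2)² = 1/462, sgn +1
B: Δ = 2!·4!·4!/11! = 1/34650; Racah Σ t=1..2: t=1:−1/144 t=2:+1/48 = 1/72; ⇒ 3j(3 3 4; -2 1 1)² = 16/693, sgn -1
I_A²/I_B² = (1/462)/(16/693) = 3/32

3/32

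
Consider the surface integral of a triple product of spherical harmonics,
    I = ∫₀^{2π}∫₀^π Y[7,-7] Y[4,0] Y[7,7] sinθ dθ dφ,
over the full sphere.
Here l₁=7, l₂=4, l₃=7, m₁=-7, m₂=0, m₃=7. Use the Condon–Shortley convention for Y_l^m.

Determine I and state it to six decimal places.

Rules hold: Σm=0, L=18 even, 3≤7≤11.
N = 15·9·15 = 2025
Δ = 4!·10!·4!/19! = 1/58198140
Racah Σ t=0..4: t=0:+1/17418240 t=1:−1/622080 t=2:+1/230400 t=3:−1/622080 t=4:+1/17418240 = 1/806400
⇒ 3j(7 4 7; 0 0 0)² = 2268/230945, sgn -1
Racah Σ t=4..4: t=4:+1/2090188800 = 1/2090188800
⇒ 3j(7 4 7; -7 0 7)² = 1001/58140, sgn +1
4πI² = N·(3j₀)²·(3jₘ)² = 35721/104329
I = -1·√(0.342388/4π) = -0.16506475

-0.165065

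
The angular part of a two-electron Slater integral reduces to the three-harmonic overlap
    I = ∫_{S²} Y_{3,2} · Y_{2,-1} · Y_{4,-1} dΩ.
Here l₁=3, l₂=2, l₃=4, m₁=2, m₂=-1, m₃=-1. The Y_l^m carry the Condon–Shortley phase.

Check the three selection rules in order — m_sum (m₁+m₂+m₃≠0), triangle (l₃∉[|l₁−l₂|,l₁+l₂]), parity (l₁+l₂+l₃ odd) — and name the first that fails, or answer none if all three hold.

parity

m₁+m₂+m₃ = 2 − 1 − 1 = 0  ✓
triangle: |3−2|=1 ≤ l₃=4 ≤ 3+2=5  ✓
parity: l₁+l₂+l₃ = 9 is odd  ✗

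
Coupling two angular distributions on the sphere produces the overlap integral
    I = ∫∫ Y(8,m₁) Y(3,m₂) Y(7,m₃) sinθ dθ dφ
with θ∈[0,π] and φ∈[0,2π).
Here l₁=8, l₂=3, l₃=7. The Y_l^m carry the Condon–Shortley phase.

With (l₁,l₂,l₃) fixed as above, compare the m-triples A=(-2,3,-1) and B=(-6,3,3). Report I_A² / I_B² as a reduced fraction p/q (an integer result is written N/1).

Same 8,3,7: normalisation and zero-m 3j drop out of the ratio.
A: Δ: 4! 12! 2! / 19! → 1/5290740; sum: t=4:+1/24883200 = 1/24883200; 3j²(8 3 7; -2 3 -1) = Δ·Π!·Σ² = 70/4199  (sign +1)
B: Δ: 4! 12! 2! / 19! → 1/5290740; sum: t=4:+1/348364800 = 1/348364800; 3j²(8 3 7; -6 3 3) = Δ·Π!·Σ² = 11/646  (sign +1)
I_A²/I_B² = (70/4199)/(11/646) = 140/143

140/143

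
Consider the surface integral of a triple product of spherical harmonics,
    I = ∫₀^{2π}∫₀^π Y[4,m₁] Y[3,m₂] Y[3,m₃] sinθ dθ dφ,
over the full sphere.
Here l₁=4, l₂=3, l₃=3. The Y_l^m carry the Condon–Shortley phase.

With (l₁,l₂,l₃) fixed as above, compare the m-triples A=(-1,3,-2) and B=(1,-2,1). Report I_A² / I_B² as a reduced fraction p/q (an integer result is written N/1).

15/16

l's match ⇒ only the (l;m) 3-j factors differ between A and B.
A: triangle coeff Δ(4,3,3) = 1/34650; Σ_t [4,4]: t=4:+1/288 = 1/288; (3j)²=5/231 [(4 3 3; -1 3 -2)], sign=-1
B: triangle coeff Δ(4,3,3) = 1/34650; Σ_t [0,1]: t=0:+1/144 t=1:−1/48 = -1/72; (3j)²=16/693 [(4 3 3; 1 -2 1)], sign=-1
I_A²/I_B² = (5/231)/(16/693) = 15/16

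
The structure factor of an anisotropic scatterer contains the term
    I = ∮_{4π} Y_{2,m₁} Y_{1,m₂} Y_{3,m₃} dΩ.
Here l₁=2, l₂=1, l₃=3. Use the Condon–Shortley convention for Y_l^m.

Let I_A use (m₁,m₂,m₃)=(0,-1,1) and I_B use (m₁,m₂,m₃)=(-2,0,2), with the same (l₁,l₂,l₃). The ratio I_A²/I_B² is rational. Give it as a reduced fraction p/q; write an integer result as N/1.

Same 2,1,3: normalisation and zero-m 3j drop out of the ratio.
A: Δ: 0! 4! 2! / 7! → 1/105; sum: t=0:+1/8 = 1/8; 3j²(2 1 3; 0 -1 1) = Δ·Π!·Σ² = 2/35  (sign +1)
B: Δ: 0! 4! 2! / 7! → 1/105; sum: t=0:+1/24 = 1/24; 3j²(2 1 3; -2 0 2) = Δ·Π!·Σ² = 1/21  (sign -1)
I_A²/I_B² = (2/35)/(1/21) = 6/5

6/5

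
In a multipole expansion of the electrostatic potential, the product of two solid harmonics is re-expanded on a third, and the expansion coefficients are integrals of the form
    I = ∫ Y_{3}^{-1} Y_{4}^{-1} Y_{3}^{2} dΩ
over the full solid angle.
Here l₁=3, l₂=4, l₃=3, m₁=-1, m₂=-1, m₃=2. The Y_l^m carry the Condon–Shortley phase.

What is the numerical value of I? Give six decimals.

m-sum 0 ✓  L=10 even ✓  1≤3≤7 ✓
Π(2lᵢ+1) = 7×9×7 = 441
triangle coeff Δ(3,4,3) = 1/34650
Σ_t [1,3]: t=1:−1/72 t=2:+1/16 t=3:−1/72 = 5/144
(3j)²=2/77 [(3 4 3; 0 0 0)], sign=-1
Σ_t [2,3]: t=2:+1/48 t=3:−1/144 = 1/72
(3j)²=16/693 [(3 4 3; -1 -1 2)], sign=-1
⇒ 4πI² = 32/121
I = (+1)√(32/121/(4π)) = 0.14506992

0.145070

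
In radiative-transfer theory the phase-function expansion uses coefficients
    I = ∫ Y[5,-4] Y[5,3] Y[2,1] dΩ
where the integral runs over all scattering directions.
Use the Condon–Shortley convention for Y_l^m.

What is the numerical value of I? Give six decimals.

0.196098

Rules hold: Σm=0, L=12 even, 0≤2≤10.
N = 11·11·5 = 605
Δ = 8!·2!·2!/13! = 1/38610
Racah Σ t=3..5: t=3:−1/2880 t=4:+1/576 t=5:−1/2880 = 1/960
⇒ 3j(5 5 2; 0 0 0)² = 10/429, sgn +1
Racah Σ t=7..8: t=7:−1/10080 t=8:+1/80640 = -1/11520
⇒ 3j(5 5 2; -4 3 1)² = 49/1430, sgn +1
4πI² = N·(3j₀)²·(3jₘ)² = 245/507
I = +1·√(0.483235/4π) = 0.19609844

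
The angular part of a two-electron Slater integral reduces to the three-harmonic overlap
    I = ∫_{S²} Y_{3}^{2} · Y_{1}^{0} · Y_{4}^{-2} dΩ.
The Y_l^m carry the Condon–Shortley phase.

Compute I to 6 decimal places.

m-sum 0 ✓  L=8 even ✓  2≤4≤4 ✓
Π(2lᵢ+1) = 7×3×9 = 189
triangle coeff Δ(3,1,4) = 1/252
Σ_t [0,0]: t=0:+1/36 = 1/36
(3j)²=4/63 [(3 1 4; 0 0 0)], sign=+1
Σ_t [0,0]: t=0:+1/120 = 1/120
(3j)²=1/21 [(3 1 4; 2 0 -2)], sign=+1
⇒ 4πI² = 4/7
I = (+1)√(4/7/(4π)) = 0.21324362

0.213244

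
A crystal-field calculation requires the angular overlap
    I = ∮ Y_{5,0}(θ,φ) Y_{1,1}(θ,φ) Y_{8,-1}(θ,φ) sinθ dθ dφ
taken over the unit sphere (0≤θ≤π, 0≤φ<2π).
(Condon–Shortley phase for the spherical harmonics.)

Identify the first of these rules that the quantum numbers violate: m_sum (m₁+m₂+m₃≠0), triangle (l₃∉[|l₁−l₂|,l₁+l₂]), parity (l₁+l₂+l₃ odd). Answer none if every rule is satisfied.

m₁+m₂+m₃ = 0 + 1 − 1 = 0  ✓
triangle: |5−1|=4 ≤ l₃=8 ≤ 5+1=6  ✗
parity: l₁+l₂+l₃ = 14 is even

triangle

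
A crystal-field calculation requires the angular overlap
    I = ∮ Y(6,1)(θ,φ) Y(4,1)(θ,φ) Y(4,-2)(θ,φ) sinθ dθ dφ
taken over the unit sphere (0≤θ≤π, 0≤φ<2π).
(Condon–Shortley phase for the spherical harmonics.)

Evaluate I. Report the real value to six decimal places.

0.097783

m-sum 0 ✓  L=14 even ✓  2≤4≤10 ✓
Π(2lᵢ+1) = 13×9×9 = 1053
triangle coeff Δ(6,4,4) = 1/1261260
Σ_t [2,4]: t=2:+1/4608 t=3:−1/1296 t=4:+1/4608 = -7/20736
(3j)²=20/1287 [(6 4 4; 0 0 0)], sign=-1
Σ_t [3,5]: t=3:−1/3456 t=4:+1/5760 t=5:−1/172800 = -7/57600
(3j)²=21/2860 [(6 4 4; 1 1 -2)], sign=-1
⇒ 4πI² = 189/1573
I = (+1)√(189/1573/(4π)) = 0.09778261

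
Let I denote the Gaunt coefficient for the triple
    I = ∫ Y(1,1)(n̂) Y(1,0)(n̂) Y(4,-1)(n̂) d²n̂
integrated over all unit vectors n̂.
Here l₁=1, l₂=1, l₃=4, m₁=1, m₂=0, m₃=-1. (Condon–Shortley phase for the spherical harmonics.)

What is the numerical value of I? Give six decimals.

0.000000

l₃=4 ∉ [0,2] — triangle fails ⇒ I = 0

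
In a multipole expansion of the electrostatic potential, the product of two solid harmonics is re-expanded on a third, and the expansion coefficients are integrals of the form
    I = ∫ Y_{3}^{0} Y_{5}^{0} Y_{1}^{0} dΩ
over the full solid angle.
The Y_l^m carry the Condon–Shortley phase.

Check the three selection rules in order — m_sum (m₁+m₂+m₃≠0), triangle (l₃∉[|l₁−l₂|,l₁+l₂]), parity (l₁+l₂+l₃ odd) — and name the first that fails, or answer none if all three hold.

triangle

m₁+m₂+m₃ = 0 + 0 + 0 = 0  ✓
triangle: |3−5|=2 ≤ l₃=1 ≤ 3+5=8  ✗
parity: l₁+l₂+l₃ = 9 is odd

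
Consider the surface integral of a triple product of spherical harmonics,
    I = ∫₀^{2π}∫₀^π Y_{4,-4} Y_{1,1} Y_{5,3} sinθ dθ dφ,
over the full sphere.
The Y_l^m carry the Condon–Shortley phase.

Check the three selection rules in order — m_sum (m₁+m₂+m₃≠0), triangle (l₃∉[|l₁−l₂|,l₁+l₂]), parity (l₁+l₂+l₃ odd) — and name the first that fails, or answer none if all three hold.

none

m₁+m₂+m₃ = -4 + 1 + 3 = 0  ✓
triangle: |4−1|=3 ≤ l₃=5 ≤ 4+1=5  ✓
parity: l₁+l₂+l₃ = 10 is even  ✓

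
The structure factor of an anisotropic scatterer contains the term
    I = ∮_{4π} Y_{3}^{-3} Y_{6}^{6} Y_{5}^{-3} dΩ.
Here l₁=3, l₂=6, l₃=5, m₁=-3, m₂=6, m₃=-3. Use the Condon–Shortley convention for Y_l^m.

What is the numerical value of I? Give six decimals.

Checks pass: Σm=0; 14 even; l₃=5∈[3,9].
(2·3+1)(2·6+1)(2·5+1) = 1001
Δ: 4! 2! 8! / 15! → 1/675675
sum: t=1:−1/8640 t=2:+1/2304 t=3:−1/8640 = 7/34560
3j²(3 6 5; 0 0 0) = Δ·Π!·Σ² = 7/429  (sign -1)
sum: t=4:+1/1935360 = 1/1935360
3j²(3 6 5; -3 6 -3) = Δ·Π!·Σ² = 1/91  (sign +1)
combine: 4πI² = 1001·7/429·1/91 = 7/39
take √, sign -1: I = -0.11951207

-0.119512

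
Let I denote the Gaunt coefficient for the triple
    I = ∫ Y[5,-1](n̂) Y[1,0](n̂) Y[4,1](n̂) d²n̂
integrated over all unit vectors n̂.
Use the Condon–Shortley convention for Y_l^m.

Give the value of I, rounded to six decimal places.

-0.240571

m-sum 0 ✓  L=10 even ✓  4≤4≤6 ✓
Π(2lᵢ+1) = 11×3×9 = 297
triangle coeff Δ(5,1,4) = 1/495
Σ_t [1,1]: t=1:−1/576 = -1/576
(3j)²=5/99 [(5 1 4; 0 0 0)], sign=-1
Σ_t [1,1]: t=1:−1/720 = -1/720
(3j)²=8/165 [(5 1 4; -1 0 1)], sign=+1
⇒ 4πI² = 8/11
I = (-1)√(8/11/(4π)) = -0.24057125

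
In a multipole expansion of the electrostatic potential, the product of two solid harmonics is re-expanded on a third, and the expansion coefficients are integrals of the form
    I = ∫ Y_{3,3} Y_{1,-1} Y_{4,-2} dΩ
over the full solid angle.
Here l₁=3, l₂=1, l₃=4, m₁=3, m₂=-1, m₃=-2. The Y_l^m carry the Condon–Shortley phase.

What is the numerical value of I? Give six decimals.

m-sum 0 ✓  L=8 even ✓  2≤4≤4 ✓
Π(2lᵢ+1) = 7×3×9 = 189
triangle coeff Δ(3,1,4) = 1/252
Σ_t [0,0]: t=0:+1/36 = 1/36
(3j)²=4/63 [(3 1 4; 0 0 0)], sign=+1
Σ_t [0,0]: t=0:+1/1440 = 1/1440
(3j)²=1/252 [(3 1 4; 3 -1 -2)], sign=+1
⇒ 4πI² = 1/21
I = (+1)√(1/21/(4π)) = 0.06155813

0.061558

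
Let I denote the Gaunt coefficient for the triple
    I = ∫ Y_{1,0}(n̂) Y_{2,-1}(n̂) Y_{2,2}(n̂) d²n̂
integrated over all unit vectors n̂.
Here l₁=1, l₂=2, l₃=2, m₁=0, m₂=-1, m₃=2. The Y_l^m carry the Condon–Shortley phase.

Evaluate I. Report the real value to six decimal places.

Σmᵢ = 1 ≠ 0, so the φ-integral vanishes; I = 0

0.000000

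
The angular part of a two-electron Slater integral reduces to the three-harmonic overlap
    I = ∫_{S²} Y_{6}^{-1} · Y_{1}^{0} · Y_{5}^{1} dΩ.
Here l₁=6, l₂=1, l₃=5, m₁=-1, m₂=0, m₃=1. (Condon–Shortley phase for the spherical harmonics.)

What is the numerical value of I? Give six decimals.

Checks pass: Σm=0; 12 even; l₃=5∈[5,7].
(2·6+1)(2·1+1)(2·5+1) = 429
Δ: 2! 10! 0! / 13! → 1/858
sum: t=1:−1/14400 = -1/14400
3j²(6 1 5; 0 0 0) = Δ·Π!·Σ² = 6/143  (sign +1)
sum: t=1:−1/17280 = -1/17280
3j²(6 1 5; -1 0 1) = Δ·Π!·Σ² = 35/858  (sign -1)
combine: 4πI² = 429·6/143·35/858 = 105/143
take √, sign -1: I = -0.24172507

-0.241725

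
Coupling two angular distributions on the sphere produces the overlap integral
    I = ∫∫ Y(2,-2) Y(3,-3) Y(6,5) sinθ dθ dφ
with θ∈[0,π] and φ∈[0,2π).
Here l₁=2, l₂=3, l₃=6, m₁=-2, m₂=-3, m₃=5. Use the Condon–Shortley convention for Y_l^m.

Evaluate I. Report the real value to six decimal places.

0.000000

l₃=6 ∉ [1,5] — triangle fails ⇒ I = 0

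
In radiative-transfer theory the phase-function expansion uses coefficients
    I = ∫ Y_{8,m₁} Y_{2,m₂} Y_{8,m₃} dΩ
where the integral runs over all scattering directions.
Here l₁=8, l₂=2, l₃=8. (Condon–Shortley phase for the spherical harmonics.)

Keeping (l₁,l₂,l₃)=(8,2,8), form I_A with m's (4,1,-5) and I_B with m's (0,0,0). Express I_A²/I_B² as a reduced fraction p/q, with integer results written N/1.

39/32

Same 8,2,8: normalisation and zero-m 3j drop out of the ratio.
A: Δ: 2! 14! 2! / 19! → 1/348840; sum: t=1:−1/479001600 t=2:+1/1916006400 = -1/638668800; 3j²(8 2 8; 4 1 -5) = Δ·Π!·Σ² = 117/6460  (sign +1)
B: Δ: 2! 14! 2! / 19! → 1/348840; sum: t=0:+1/116121600 t=1:−1/25401600 t=2:+1/116121600 = -1/45158400; 3j²(8 2 8; 0 0 0) = Δ·Π!·Σ² = 24/1615  (sign -1)
I_A²/I_B² = (117/6460)/(24/1615) = 39/32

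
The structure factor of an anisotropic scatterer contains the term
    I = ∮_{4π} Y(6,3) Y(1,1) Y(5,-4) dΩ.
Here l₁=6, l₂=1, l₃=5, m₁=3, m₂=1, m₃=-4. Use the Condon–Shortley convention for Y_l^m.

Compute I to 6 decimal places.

m-sum 0 ✓  L=12 even ✓  5≤5≤7 ✓
Π(2lᵢ+1) = 13×3×11 = 429
triangle coeff Δ(6,1,5) = 1/858
Σ_t [1,1]: t=1:−1/14400 = -1/14400
(3j)²=6/143 [(6 1 5; 0 0 0)], sign=+1
Σ_t [2,2]: t=2:+1/725760 = 1/725760
(3j)²=1/286 [(6 1 5; 3 1 -4)], sign=-1
⇒ 4πI² = 9/143
I = (-1)√(9/143/(4π)) = -0.07076985

-0.070770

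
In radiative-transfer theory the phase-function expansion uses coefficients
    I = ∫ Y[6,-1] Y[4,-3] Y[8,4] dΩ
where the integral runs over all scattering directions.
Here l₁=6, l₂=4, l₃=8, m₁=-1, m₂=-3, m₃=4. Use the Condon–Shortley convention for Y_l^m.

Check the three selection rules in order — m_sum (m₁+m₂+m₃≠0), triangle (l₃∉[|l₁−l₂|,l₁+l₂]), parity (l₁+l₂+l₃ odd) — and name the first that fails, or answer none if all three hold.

m₁+m₂+m₃ = -1 − 3 + 4 = 0  ✓
triangle: |6−4|=2 ≤ l₃=8 ≤ 6+4=10  ✓
parity: l₁+l₂+l₃ = 18 is even  ✓

none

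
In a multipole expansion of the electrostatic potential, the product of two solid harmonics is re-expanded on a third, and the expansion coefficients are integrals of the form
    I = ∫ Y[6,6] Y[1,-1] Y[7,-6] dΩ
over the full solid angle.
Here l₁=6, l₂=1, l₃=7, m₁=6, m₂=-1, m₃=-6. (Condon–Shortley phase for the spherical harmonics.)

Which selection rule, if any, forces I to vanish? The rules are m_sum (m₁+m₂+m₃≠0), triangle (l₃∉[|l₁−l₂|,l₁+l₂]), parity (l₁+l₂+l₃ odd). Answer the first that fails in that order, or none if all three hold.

m₁+m₂+m₃ = 6 − 1 − 6 = -1  ✗
triangle: |6−1|=5 ≤ l₃=7 ≤ 6+1=7
parity: l₁+l₂+l₃ = 14 is even

m_sum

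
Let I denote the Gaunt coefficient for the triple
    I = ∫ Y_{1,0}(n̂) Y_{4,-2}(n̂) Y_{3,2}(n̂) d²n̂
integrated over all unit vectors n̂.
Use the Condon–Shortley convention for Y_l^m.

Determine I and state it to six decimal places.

0.213244

m-sum 0 ✓  L=8 even ✓  3≤3≤5 ✓
Π(2lᵢ+1) = 3×9×7 = 189
triangle coeff Δ(1,4,3) = 1/252
Σ_t [1,1]: t=1:−1/36 = -1/36
(3j)²=4/63 [(1 4 3; 0 0 0)], sign=+1
Σ_t [1,1]: t=1:−1/120 = -1/120
(3j)²=1/21 [(1 4 3; 0 -2 2)], sign=+1
⇒ 4πI² = 4/7
I = (+1)√(4/7/(4π)) = 0.21324362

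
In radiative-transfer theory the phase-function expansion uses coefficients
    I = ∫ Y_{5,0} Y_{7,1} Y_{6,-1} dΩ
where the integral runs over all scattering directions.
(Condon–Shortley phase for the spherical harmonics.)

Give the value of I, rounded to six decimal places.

-0.083287

m-sum 0 ✓  L=18 even ✓  2≤6≤12 ✓
Π(2lᵢ+1) = 11×15×13 = 2145
triangle coeff Δ(5,7,6) = 1/174594420
Σ_t [1,5]: t=1:−1/4147200 t=2:+1/207360 t=3:−1/82944 t=4:+1/207360 t=5:−1/4147200 = -1/345600
(3j)²=420/46189 [(5 7 6; 0 0 0)], sign=-1
Σ_t [1,5]: t=1:−1/14515200 t=2:+1/414720 t=3:−1/103680 t=4:+1/165888 t=5:−1/2073600 = -17/9676800
(3j)²=85/19019 [(5 7 6; 0 1 -1)], sign=+1
⇒ 4πI² = 4500/51623
I = (-1)√(4500/51623/(4π)) = -0.08328748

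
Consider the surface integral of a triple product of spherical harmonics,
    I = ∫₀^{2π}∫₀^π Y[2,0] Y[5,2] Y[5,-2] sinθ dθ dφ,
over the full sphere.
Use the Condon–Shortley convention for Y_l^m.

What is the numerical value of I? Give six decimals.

Rules hold: Σm=0, L=12 even, 3≤5≤7.
N = 5·11·11 = 605
Δ = 2!·2!·8!/13! = 1/38610
Racah Σ t=0..2: t=0:+1/2880 t=1:−1/576 t=2:+1/2880 = -1/960
⇒ 3j(2 5 5; 0 0 0)² = 10/429, sgn +1
Racah Σ t=0..2: t=0:+1/20160 t=1:−1/1440 t=2:+1/2880 = -1/3360
⇒ 3j(2 5 5; 0 2 -2)² = 6/715, sgn +1
4πI² = N·(3j₀)²·(3jₘ)² = 20/169
I = +1·√(0.118343/4π) = 0.09704356

0.097044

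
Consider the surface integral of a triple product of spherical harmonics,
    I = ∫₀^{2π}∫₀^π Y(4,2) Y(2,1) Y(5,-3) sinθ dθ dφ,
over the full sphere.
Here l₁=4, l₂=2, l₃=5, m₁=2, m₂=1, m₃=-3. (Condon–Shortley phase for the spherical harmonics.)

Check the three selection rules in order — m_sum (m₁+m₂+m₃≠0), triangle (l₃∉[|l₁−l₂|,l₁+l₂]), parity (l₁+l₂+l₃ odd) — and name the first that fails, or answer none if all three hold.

Σmᵢ = 0  ✓
l₃∈[|l₁−l₂|,l₁+l₂]=[2,6], have l₃=5  ✓
Σlᵢ = 11 ⇒ odd  ✗

parity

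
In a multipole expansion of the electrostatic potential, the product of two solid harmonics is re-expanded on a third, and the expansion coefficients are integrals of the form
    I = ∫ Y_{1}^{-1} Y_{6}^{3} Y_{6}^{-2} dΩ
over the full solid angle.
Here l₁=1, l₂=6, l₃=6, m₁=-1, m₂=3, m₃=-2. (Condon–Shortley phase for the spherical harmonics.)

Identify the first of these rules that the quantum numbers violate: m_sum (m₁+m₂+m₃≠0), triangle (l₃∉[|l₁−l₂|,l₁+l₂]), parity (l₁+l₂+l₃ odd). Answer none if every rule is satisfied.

m₁+m₂+m₃ = -1 + 3 − 2 = 0  ✓
triangle: |1−6|=5 ≤ l₃=6 ≤ 1+6=7  ✓
parity: l₁+l₂+l₃ = 13 is odd  ✗

parity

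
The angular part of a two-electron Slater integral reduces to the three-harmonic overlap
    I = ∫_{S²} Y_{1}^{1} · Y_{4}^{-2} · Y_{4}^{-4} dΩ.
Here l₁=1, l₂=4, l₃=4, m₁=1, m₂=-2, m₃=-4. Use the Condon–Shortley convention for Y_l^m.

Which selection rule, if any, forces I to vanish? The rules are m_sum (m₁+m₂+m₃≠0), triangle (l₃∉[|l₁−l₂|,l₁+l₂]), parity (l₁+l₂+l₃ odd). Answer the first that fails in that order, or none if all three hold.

m_sum

azimuthal sum: 1 − 2 − 4 = -5  ✗
3 ≤ 4 ≤ 5 (triangle on l)
L = 1 + 4 + 4 = 9 (odd)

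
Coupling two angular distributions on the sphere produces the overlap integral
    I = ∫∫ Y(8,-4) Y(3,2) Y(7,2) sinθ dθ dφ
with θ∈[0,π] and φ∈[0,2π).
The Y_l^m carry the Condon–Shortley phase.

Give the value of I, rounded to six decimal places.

0.021050

Checks pass: Σm=0; 18 even; l₃=7∈[5,11].
(2·8+1)(2·3+1)(2·7+1) = 1785
Δ: 4! 12! 2! / 19! → 1/5290740
sum: t=1:−1/7257600 t=2:+1/2073600 t=3:−1/7257600 = 1/4838400
3j²(8 3 7; 0 0 0) = Δ·Π!·Σ² = 252/20995  (sign -1)
sum: t=3:−1/26127360 t=4:+1/23224320 = 1/209018880
3j²(8 3 7; -4 2 2) = Δ·Π!·Σ² = 275/1058148  (sign -1)
combine: 4πI² = 1785·252/20995·275/1058148 = 5775/1037153
take √, sign +1: I = 0.02104988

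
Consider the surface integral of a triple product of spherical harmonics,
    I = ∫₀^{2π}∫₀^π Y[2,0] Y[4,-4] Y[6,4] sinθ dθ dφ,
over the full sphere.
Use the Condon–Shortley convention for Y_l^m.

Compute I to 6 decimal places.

Rules hold: Σm=0, L=12 even, 2≤6≤6.
N = 5·9·13 = 585
Δ = 0!·4!·8!/13! = 1/6435
Racah Σ t=0..0: t=0:+1/2304 = 1/2304
⇒ 3j(2 4 6; 0 0 0)² = 5/143, sgn +1
Racah Σ t=0..0: t=0:+1/161280 = 1/161280
⇒ 3j(2 4 6; 0 -4 4)² = 1/143, sgn +1
4πI² = N·(3j₀)²·(3jₘ)² = 225/1573
I = +1·√(0.143039/4π) = 0.10668957

0.106690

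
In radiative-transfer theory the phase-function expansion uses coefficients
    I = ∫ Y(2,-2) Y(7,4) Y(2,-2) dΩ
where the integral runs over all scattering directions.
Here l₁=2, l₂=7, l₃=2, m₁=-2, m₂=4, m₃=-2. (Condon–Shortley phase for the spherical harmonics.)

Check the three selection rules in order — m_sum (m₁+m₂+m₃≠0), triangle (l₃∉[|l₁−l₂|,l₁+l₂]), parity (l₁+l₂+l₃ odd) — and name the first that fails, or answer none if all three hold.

azimuthal sum: -2 + 4 − 2 = 0  ✓
5 ≤ 2 ≤ 9 (triangle on l)  ✗
L = 2 + 7 + 2 = 11 (odd)

triangle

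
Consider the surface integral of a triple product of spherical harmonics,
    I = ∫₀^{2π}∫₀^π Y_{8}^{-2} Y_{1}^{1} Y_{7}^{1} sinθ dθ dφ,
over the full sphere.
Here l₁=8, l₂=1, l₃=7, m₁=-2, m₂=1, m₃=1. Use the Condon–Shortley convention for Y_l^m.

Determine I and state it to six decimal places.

m-sum 0 ✓  L=16 even ✓  7≤7≤9 ✓
Π(2lᵢ+1) = 17×3×15 = 765
triangle coeff Δ(8,1,7) = 1/2040
Σ_t [1,1]: t=1:−1/25401600 = -1/25401600
(3j)²=8/255 [(8 1 7; 0 0 0)], sign=+1
Σ_t [2,2]: t=2:+1/58060800 = 1/58060800
(3j)²=3/136 [(8 1 7; -2 1 1)], sign=+1
⇒ 4πI² = 9/17
I = (+1)√(9/17/(4π)) = 0.20525411

0.205254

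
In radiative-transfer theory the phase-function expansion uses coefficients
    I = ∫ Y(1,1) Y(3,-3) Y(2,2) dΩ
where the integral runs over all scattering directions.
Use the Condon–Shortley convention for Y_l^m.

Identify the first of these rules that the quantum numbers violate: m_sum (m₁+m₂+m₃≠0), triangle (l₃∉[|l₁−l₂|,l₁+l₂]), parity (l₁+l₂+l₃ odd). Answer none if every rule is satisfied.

azimuthal sum: 1 − 3 + 2 = 0  ✓
2 ≤ 2 ≤ 4 (triangle on l)  ✓
L = 1 + 3 + 2 = 6 (even)  ✓

none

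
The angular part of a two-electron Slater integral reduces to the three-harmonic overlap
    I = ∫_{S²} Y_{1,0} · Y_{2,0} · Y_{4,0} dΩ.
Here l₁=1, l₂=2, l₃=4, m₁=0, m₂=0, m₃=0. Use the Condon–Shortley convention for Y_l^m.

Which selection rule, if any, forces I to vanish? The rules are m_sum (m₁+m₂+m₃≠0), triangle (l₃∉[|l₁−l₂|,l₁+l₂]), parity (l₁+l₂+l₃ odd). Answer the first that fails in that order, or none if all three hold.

m₁+m₂+m₃ = 0 + 0 + 0 = 0  ✓
triangle: |1−2|=1 ≤ l₃=4 ≤ 1+2=3  ✗
parity: l₁+l₂+l₃ = 7 is odd

triangle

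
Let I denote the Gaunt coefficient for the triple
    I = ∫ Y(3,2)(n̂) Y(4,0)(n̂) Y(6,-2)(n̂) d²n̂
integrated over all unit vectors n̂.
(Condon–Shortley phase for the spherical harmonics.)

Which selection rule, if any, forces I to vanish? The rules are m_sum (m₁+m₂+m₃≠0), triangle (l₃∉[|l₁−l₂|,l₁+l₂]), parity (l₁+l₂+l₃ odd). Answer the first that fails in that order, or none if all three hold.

m₁+m₂+m₃ = 2 + 0 − 2 = 0  ✓
triangle: |3−4|=1 ≤ l₃=6 ≤ 3+4=7  ✓
parity: l₁+l₂+l₃ = 13 is odd  ✗

parity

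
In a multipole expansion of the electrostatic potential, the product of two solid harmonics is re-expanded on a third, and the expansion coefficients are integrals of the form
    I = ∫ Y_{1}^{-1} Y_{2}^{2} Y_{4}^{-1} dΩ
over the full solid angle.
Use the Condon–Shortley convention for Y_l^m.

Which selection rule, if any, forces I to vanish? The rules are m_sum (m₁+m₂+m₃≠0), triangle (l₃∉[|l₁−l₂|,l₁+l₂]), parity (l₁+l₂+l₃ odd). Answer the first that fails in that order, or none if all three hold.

triangle

Σmᵢ = 0  ✓
l₃∈[|l₁−l₂|,l₁+l₂]=[1,3], have l₃=4  ✗
Σlᵢ = 7 ⇒ odd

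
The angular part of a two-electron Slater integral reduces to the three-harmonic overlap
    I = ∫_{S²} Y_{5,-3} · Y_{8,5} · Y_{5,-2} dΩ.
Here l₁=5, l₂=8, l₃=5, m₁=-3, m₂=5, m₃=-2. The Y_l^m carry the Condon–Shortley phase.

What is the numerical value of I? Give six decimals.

Checks pass: Σm=0; 18 even; l₃=5∈[3,13].
(2·5+1)(2·8+1)(2·5+1) = 2057
Δ: 8! 2! 8! / 19! → 1/37413090
sum: t=3:−1/1036800 t=4:+1/331776 t=5:−1/1036800 = 1/921600
3j²(5 8 5; 0 0 0) = Δ·Π!·Σ² = 490/46189  (sign -1)
sum: t=6:+1/14515200 t=7:−1/7257600 t=8:+1/58060800 = -1/19353600
3j²(5 8 5; -3 5 -2) = Δ·Π!·Σ² = 21/3230  (sign +1)
combine: 4πI² = 2057·490/46189·21/3230 = 11319/79781
take √, sign -1: I = -0.10625500

-0.106255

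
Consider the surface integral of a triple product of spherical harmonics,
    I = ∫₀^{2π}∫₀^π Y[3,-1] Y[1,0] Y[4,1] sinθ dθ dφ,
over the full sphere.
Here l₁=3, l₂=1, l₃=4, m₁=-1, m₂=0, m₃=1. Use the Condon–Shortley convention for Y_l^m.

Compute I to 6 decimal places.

-0.238414

m-sum 0 ✓  L=8 even ✓  2≤4≤4 ✓
Π(2lᵢ+1) = 7×3×9 = 189
triangle coeff Δ(3,1,4) = 1/252
Σ_t [0,0]: t=0:+1/36 = 1/36
(3j)²=4/63 [(3 1 4; 0 0 0)], sign=+1
Σ_t [0,0]: t=0:+1/48 = 1/48
(3j)²=5/84 [(3 1 4; -1 0 1)], sign=-1
⇒ 4πI² = 5/7
I = (-1)√(5/7/(4π)) = -0.23841361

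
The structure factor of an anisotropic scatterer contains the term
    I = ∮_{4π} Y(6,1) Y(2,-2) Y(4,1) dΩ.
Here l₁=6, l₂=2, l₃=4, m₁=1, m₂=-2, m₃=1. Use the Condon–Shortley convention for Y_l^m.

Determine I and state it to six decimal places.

Checks pass: Σm=0; 12 even; l₃=4∈[4,8].
(2·6+1)(2·2+1)(2·4+1) = 585
Δ: 4! 8! 0! / 13! → 1/6435
sum: t=2:+1/2304 = 1/2304
3j²(6 2 4; 0 0 0) = Δ·Π!·Σ² = 5/143  (sign +1)
sum: t=0:+1/17280 = 1/17280
3j²(6 2 4; 1 -2 1) = Δ·Π!·Σ² = 7/1287  (sign -1)
combine: 4πI² = 585·5/143·7/1287 = 175/1573
take √, sign -1: I = -0.09409136

-0.094091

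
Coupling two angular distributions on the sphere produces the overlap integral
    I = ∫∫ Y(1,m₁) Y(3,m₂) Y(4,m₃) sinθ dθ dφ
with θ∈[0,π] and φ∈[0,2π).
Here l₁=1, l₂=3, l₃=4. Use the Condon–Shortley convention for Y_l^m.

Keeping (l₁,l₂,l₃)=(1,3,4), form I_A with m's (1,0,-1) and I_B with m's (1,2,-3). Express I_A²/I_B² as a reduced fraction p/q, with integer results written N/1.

10/21

Shared (l₁,l₂,l₃)=(1,3,4): N and (l;000)² cancel in I_A²/I_B².
A: Δ = 0!·2!·6!/9! = 1/252; Racah Σ t=0..0: t=0:+1/72 = 1/72; ⇒ 3j(1 3 4; 1 0 -1)² = 5/126, sgn -1
B: Δ = 0!·2!·6!/9! = 1/252; Racah Σ t=0..0: t=0:+1/240 = 1/240; ⇒ 3j(1 3 4; 1 2 -3)² = 1/12, sgn -1
I_A²/I_B² = (5/126)/(1/12) = 10/21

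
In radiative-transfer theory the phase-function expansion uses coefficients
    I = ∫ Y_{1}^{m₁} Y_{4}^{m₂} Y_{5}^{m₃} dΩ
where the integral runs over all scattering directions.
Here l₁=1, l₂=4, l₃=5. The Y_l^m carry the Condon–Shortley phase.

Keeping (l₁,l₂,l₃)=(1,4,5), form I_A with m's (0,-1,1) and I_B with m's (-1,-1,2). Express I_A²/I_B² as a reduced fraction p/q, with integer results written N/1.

Shared (l₁,l₂,l₃)=(1,4,5): N and (l;000)² cancel in I_A²/I_B².
A: Δ = 0!·2!·8!/11! = 1/495; Racah Σ t=0..0: t=0:+1/720 = 1/720; ⇒ 3j(1 4 5; 0 -1 1)² = 8/165, sgn +1
B: Δ = 0!·2!·8!/11! = 1/495; Racah Σ t=0..0: t=0:+1/1440 = 1/1440; ⇒ 3j(1 4 5; -1 -1 2)² = 7/165, sgn -1
I_A²/I_B² = (8/165)/(7/165) = 8/7

8/7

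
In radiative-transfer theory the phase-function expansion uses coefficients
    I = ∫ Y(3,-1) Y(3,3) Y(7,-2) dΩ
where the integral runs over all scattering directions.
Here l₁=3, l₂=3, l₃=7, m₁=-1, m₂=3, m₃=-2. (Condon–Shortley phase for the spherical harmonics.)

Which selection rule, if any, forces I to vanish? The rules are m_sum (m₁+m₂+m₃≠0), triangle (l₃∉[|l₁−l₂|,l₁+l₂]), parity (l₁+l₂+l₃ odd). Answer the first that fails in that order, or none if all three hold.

triangle

azimuthal sum: -1 + 3 − 2 = 0  ✓
0 ≤ 7 ≤ 6 (triangle on l)  ✗
L = 3 + 3 + 7 = 13 (odd)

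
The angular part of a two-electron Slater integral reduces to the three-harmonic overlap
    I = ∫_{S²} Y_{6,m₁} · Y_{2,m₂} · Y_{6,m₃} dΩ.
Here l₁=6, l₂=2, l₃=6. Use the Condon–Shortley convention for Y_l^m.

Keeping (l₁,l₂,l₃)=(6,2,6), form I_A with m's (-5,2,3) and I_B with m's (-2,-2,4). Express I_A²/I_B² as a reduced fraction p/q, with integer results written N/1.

11/18

l's match ⇒ only the (l;m) 3-j factors differ between A and B.
A: triangle coeff Δ(6,2,6) = 1/90090; Σ_t [2,2]: t=2:+1/1451520 = 1/1451520; (3j)²=1/91 [(6 2 6; -5 2 3)], sign=-1
B: triangle coeff Δ(6,2,6) = 1/90090; Σ_t [0,0]: t=0:+1/322560 = 1/322560; (3j)²=18/1001 [(6 2 6; -2 -2 4)], sign=+1
I_A²/I_B² = (1/91)/(18/1001) = 11/18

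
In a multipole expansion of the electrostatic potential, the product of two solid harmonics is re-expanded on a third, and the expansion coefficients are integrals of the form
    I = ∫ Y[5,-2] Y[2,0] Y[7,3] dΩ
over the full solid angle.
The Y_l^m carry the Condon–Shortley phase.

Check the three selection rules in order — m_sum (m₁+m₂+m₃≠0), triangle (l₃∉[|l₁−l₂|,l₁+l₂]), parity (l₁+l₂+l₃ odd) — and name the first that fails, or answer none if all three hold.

Σmᵢ = 1  ✗
l₃∈[|l₁−l₂|,l₁+l₂]=[3,7], have l₃=7
Σlᵢ = 14 ⇒ even

m_sum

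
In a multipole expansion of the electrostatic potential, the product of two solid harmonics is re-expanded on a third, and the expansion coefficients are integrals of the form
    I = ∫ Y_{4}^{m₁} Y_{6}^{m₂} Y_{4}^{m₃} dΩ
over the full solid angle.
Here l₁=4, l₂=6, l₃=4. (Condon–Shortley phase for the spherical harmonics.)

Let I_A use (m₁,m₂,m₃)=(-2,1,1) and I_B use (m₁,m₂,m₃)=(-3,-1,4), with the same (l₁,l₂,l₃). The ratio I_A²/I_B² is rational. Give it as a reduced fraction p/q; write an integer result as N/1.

Same 4,6,4: normalisation and zero-m 3j drop out of the ratio.
A: Δ: 6! 2! 6! / 15! → 1/1261260; sum: t=4:+1/3456 t=5:−1/5760 t=6:+1/172800 = 7/57600; 3j²(4 6 4; -2 1 1) = Δ·Π!·Σ² = 21/2860  (sign -1)
B: Δ: 6! 2! 6! / 15! → 1/1261260; sum: t=5:−1/172800 = -1/172800; 3j²(4 6 4; -3 -1 4) = Δ·Π!·Σ² = 7/2145  (sign -1)
I_A²/I_B² = (21/2860)/(7/2145) = 9/4

9/4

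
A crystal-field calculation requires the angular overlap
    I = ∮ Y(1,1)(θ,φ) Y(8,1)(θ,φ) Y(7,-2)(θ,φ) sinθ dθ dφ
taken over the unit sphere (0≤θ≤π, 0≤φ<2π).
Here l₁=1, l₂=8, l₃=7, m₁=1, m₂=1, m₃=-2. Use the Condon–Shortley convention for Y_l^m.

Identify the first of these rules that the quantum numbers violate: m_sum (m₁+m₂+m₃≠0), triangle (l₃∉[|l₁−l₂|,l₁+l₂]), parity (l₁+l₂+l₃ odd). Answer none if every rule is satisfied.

Σmᵢ = 0  ✓
l₃∈[|l₁−l₂|,l₁+l₂]=[7,9], have l₃=7  ✓
Σlᵢ = 16 ⇒ even  ✓

none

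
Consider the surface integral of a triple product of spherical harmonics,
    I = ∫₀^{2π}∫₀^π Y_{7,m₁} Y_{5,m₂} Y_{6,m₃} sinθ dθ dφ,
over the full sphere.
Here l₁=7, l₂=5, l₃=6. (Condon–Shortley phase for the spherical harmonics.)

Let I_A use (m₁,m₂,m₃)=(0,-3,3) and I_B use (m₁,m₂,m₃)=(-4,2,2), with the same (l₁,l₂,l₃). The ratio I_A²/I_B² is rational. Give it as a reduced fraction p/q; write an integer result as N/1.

Same 7,5,6: normalisation and zero-m 3j drop out of the ratio.
A: Δ: 6! 8! 4! / 19! → 1/174594420; sum: t=0:+1/14515200 t=1:−1/1036800 t=2:+1/829440 = 1/3225600; 3j²(7 5 6; 0 -3 3) = Δ·Π!·Σ² = 567/230945  (sign -1)
B: Δ: 6! 8! 4! / 19! → 1/174594420; sum: t=3:−1/34836480 t=4:+1/1451520 t=5:−1/691200 t=6:+1/3110400 = -1/2150400; 3j²(7 5 6; -4 2 2) = Δ·Π!·Σ² = 729/83980  (sign -1)
I_A²/I_B² = (567/230945)/(729/83980) = 28/99

28/99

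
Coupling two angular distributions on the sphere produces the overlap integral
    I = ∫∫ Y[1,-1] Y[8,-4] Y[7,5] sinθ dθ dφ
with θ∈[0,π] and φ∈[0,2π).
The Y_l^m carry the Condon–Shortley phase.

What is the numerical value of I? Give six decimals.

m-sum 0 ✓  L=16 even ✓  7≤7≤9 ✓
Π(2lᵢ+1) = 3×17×15 = 765
triangle coeff Δ(1,8,7) = 1/2040
Σ_t [1,1]: t=1:−1/25401600 = -1/25401600
(3j)²=8/255 [(1 8 7; 0 0 0)], sign=+1
Σ_t [2,2]: t=2:+1/1916006400 = 1/1916006400
(3j)²=1/340 [(1 8 7; -1 -4 5)], sign=+1
⇒ 4πI² = 6/85
I = (+1)√(6/85/(4π)) = 0.07494820

0.074948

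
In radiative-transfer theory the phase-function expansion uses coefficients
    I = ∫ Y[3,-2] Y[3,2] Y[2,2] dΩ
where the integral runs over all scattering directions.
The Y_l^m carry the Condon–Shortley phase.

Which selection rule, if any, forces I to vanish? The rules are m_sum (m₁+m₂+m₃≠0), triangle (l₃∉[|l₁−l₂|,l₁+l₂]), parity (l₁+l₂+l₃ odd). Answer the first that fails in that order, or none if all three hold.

Σmᵢ = 2  ✗
l₃∈[|l₁−l₂|,l₁+l₂]=[0,6], have l₃=2
Σlᵢ = 8 ⇒ even

m_sum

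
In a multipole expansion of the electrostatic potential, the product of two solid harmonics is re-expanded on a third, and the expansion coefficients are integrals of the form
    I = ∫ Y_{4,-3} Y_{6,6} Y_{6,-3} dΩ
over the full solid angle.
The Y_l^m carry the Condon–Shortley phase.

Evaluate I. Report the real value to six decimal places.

Rules hold: Σm=0, L=16 even, 2≤6≤10.
N = 9·13·13 = 1521
Δ = 4!·4!·8!/17! = 1/15315300
Racah Σ t=0..4: t=0:+1/829440 t=1:−1/25920 t=2:+1/9216 t=3:−1/25920 t=4:+1/829440 = 7/207360
⇒ 3j(4 6 6; 0 0 0)² = 28/2431, sgn +1
Racah Σ t=4..4: t=4:+1/5806080 = 1/5806080
⇒ 3j(4 6 6; -3 6 -3)² = 9/884, sgn -1
4πI² = N·(3j₀)²·(3jₘ)² = 567/3179
I = -1·√(0.178358/4π) = -0.11913554

-0.119136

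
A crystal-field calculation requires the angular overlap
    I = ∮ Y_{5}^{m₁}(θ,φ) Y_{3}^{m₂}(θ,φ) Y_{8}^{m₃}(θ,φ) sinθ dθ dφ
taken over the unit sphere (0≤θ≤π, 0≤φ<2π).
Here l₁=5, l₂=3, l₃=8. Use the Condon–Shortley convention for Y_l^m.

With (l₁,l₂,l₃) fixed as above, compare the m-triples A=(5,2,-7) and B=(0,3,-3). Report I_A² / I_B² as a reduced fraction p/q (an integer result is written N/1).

Shared (l₁,l₂,l₃)=(5,3,8): N and (l;000)² cancel in I_A²/I_B².
A: Δ = 0!·10!·6!/17! = 1/136136; Racah Σ t=0..0: t=0:+1/435456000 = 1/435456000; ⇒ 3j(5 3 8; 5 2 -7)² = 3/136, sgn -1
B: Δ = 0!·10!·6!/17! = 1/136136; Racah Σ t=0..0: t=0:+1/10368000 = 1/10368000; ⇒ 3j(5 3 8; 0 3 -3)² = 3/884, sgn -1
I_A²/I_B² = (3/136)/(3/884) = 13/2

13/2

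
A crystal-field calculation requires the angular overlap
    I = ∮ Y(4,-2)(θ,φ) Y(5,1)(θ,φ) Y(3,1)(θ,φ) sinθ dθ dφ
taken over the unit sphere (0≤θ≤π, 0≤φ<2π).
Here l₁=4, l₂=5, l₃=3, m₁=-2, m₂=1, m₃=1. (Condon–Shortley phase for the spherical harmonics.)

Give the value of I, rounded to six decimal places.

0.106335

Checks pass: Σm=0; 12 even; l₃=3∈[1,9].
(2·4+1)(2·5+1)(2·3+1) = 693
Δ: 6! 2! 4! / 13! → 1/180180
sum: t=2:+1/576 t=3:−1/144 t=4:+1/576 = -1/288
3j²(4 5 3; 0 0 0) = Δ·Π!·Σ² = 20/1001  (sign +1)
sum: t=4:+1/384 t=5:−1/720 t=6:+1/34560 = 43/34560
3j²(4 5 3; -2 1 1) = Δ·Π!·Σ² = 1849/180180  (sign +1)
combine: 4πI² = 693·20/1001·1849/180180 = 1849/13013
take √, sign +1: I = 0.10633465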